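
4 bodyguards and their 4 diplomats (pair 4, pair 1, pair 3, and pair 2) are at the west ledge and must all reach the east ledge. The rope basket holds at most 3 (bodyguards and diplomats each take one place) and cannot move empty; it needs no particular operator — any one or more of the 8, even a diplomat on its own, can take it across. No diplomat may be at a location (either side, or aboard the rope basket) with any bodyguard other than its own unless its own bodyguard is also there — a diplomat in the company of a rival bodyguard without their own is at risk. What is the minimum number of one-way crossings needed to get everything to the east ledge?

Counting alone: each trip to the east ledge takes at most 3 across and each return brings at least 1 back, so after t trips out (and t−1 returns) at most 3t − (t−1) of the 8 are across; that first reaches 8 at t = 4, so at least 7 crossings are needed.
The safety rule pushes this higher. Following every safe sequence of crossings, the most of the 8 that can be at the east ledge as the rope basket arrives there on crossing 7 is 7 — never all 8.
So no plan with fewer than 9 crossings exists, and this one achieves 9:
1. bodyguard 4 and diplomat 4 cross → the east ledge.
2. bodyguard 4 crosses ← the west ledge.
3. bodyguard 1, bodyguard 4, and diplomat 1 cross → the east ledge.
4. bodyguard 4 and diplomat 4 cross ← the west ledge.
5. bodyguard 2, bodyguard 3, and bodyguard 4 cross → the east ledge.
6. diplomat 1 crosses ← the west ledge.
7. diplomat 1 and diplomat 4 cross → the east ledge.
8. diplomat 4 crosses ← the west ledge.
9. diplomat 2, diplomat 3, and diplomat 4 cross → the east ledge.

9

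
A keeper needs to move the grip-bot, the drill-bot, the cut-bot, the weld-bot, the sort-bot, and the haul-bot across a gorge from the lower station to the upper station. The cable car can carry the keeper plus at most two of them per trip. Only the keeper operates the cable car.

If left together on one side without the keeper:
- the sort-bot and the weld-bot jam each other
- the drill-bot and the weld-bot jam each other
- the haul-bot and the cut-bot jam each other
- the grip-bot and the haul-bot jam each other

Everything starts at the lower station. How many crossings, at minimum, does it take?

Counting alone: the keeper can take at most 2 across per trip to the upper station, so moving all 6 needs at least 3 loaded trips out, with a return between consecutive ones — at least 5 crossings.
The safety rule pushes this higher. Following every safe sequence of crossings, the most of the 6 that can be at the upper station as the cable car arrives there on crossing 5 is 5 — never all 6.
So no plan with fewer than 7 crossings exists, and this one achieves 7:
1. Keeper goes to the upper station with the haul-bot and the weld-bot.  [the lower station: the cut-bot, the drill-bot, the grip-bot, the sort-bot | the upper station: the haul-bot, the weld-bot]
2. Keeper goes back to the lower station alone.  [the lower station: the cut-bot, the drill-bot, the grip-bot, the sort-bot | the upper station: the haul-bot, the weld-bot]
3. Keeper goes to the upper station with the drill-bot and the grip-bot.  [the lower station: the cut-bot, the sort-bot | the upper station: the drill-bot, the grip-bot, the haul-bot, the weld-bot]
4. Keeper goes back to the lower station with the haul-bot and the weld-bot.  [the lower station: the cut-bot, the haul-bot, the sort-bot, the weld-bot | the upper station: the drill-bot, the grip-bot]
5. Keeper goes to the upper station with the cut-bot and the sort-bot.  [the lower station: the haul-bot, the weld-bot | the upper station: the cut-bot, the drill-bot, the grip-bot, the sort-bot]
6. Keeper goes back to the lower station alone.  [the lower station: the haul-bot, the weld-bot | the upper station: the cut-bot, the drill-bot, the grip-bot, the sort-bot]
7. Keeper goes to the upper station with the haul-bot and the weld-bot.  [the lower station: — | the upper station: the cut-bot, the drill-bot, the grip-bot, the haul-bot, the sort-bot, the weld-bot]

7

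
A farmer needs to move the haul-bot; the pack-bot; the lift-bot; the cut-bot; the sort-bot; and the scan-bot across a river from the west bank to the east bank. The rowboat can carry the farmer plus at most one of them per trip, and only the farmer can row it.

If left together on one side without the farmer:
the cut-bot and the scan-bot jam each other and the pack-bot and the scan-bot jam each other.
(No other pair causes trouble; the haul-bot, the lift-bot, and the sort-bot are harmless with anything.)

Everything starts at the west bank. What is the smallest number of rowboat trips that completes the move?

Counting alone: the farmer can take at most 1 across per trip to the east bank, so moving all 6 needs at least 6 loaded trips out, with a return between consecutive ones — at least 11 crossings.
The safety rule pushes this higher. Following every safe sequence of crossings, the most of the 6 that can be at the east bank as the rowboat arrives there on crossing 11 is 5 — never all 6.
So no plan with fewer than 13 crossings exists, and this one achieves 13:
1. Farmer goes to the east bank with the scan-bot.
2. Farmer goes back to the west bank alone.
3. Farmer goes to the east bank with the haul-bot.
4. Farmer goes back to the west bank alone.
5. Farmer goes to the east bank with the pack-bot.
6. Farmer goes back to the west bank with the scan-bot.
7. Farmer goes to the east bank with the cut-bot.
8. Farmer goes back to the west bank alone.
9. Farmer goes to the east bank with the lift-bot.
10. Farmer goes back to the west bank alone.
11. Farmer goes to the east bank with the sort-bot.
12. Farmer goes back to the west bank alone.
13. Farmer goes to the east bank with the scan-bot.

13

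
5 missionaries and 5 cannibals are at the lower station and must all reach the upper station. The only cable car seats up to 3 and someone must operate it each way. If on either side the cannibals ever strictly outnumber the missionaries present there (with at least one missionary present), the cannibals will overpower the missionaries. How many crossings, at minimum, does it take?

Counting alone: each trip to the upper station takes at most 3 across and each return brings at least 1 back, so after t trips out (and t−1 returns) at most 3t − (t−1) of the 10 are across; that first reaches 10 at t = 5, so at least 9 crossings are needed.
The safety rule pushes this higher. Following every safe sequence of crossings, the most of the 10 that can be at the upper station as the cable car arrives there on crossing 9 is 9 — never all 10.
So no plan with fewer than 11 crossings exists, and this one achieves 11:
1. 2 cannibals → the upper station.  (the lower station: 5M 3C; the upper station: 0M 2C)
2. 1 cannibal ← the lower station.  (the lower station: 5M 4C; the upper station: 0M 1C)
3. 3 cannibals → the upper station.  (the lower station: 5M 1C; the upper station: 0M 4C)
4. 1 cannibal ← the lower station.  (the lower station: 5M 2C; the upper station: 0M 3C)
5. 3 missionaries → the upper station.  (the lower station: 2M 2C; the upper station: 3M 3C)
6. 1 missionary and 1 cannibal ← the lower station.  (the lower station: 3M 3C; the upper station: 2M 2C)
7. 3 missionaries → the upper station.  (the lower station: 0M 3C; the upper station: 5M 2C)
8. 1 cannibal ← the lower station.  (the lower station: 0M 4C; the upper station: 5M 1C)
9. 2 cannibals → the upper station.  (the lower station: 0M 2C; the upper station: 5M 3C)
10. 1 cannibal ← the lower station.  (the lower station: 0M 3C; the upper station: 5M 2C)
11. 3 cannibals → the upper station.  (the lower station: 0M 0C; the upper station: 5M 5C)

11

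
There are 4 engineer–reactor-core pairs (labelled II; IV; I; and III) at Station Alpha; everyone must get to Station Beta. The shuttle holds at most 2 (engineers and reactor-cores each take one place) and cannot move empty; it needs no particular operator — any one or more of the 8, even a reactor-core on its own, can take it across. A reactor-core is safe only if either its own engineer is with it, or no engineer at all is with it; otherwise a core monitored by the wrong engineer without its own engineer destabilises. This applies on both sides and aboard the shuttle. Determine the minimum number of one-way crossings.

Following every safe sequence of crossings from the start, the most of the 8 that can be at Station Beta as the shuttle arrives there on crossings 1, 3, 5 is 2, 3, 4 respectively; the best ever achieved is 4 of 8.
From crossing 7 on, no configuration arises that was not already reachable earlier: only 44 distinct safe configurations (who is on which side, and where the shuttle is) can ever be reached, none of them has everyone across, and every continuation just revisits them. So no valid plan exists.

impossible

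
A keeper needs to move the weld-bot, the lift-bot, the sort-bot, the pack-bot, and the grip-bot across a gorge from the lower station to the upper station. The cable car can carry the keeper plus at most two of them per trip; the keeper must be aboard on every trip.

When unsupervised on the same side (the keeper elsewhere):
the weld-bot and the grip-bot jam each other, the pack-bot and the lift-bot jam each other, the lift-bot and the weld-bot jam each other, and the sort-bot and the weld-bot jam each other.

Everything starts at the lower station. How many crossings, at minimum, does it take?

Counting alone: the keeper can take at most 2 across per trip to the upper station, so moving all 5 needs at least 3 loaded trips out, with a return between consecutive ones — at least 5 crossings.
The plan below uses exactly 5 crossings, so it is optimal:
1. Keeper goes to the upper station with the lift-bot and the weld-bot.
2. Keeper goes back to the lower station with the weld-bot.
3. Keeper goes to the upper station with the grip-bot and the sort-bot.
4. Keeper goes back to the lower station alone.
5. Keeper goes to the upper station with the pack-bot and the weld-bot.

5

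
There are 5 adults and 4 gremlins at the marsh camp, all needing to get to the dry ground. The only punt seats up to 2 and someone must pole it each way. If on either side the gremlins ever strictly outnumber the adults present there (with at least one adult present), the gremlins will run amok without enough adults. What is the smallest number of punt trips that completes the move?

15

Counting alone: each trip to the dry ground takes at most 2 across and each return brings at least 1 back, so after t trips out (and t−1 returns) at most 2t − (t−1) of the 9 are across; that first reaches 9 at t = 8, so at least 15 crossings are needed.
The plan below uses exactly 15 crossings, so it is optimal:
1. 2 gremlins → the dry ground.  (the marsh camp: 5A 2G; the dry ground: 0A 2G)
2. 1 gremlin ← the marsh camp.  (the marsh camp: 5A 3G; the dry ground: 0A 1G)
3. 2 gremlins → the dry ground.  (the marsh camp: 5A 1G; the dry ground: 0A 3G)
4. 1 gremlin ← the marsh camp.  (the marsh camp: 5A 2G; the dry ground: 0A 2G)
5. 2 adults → the dry ground.  (the marsh camp: 3A 2G; the dry ground: 2A 2G)
6. 1 gremlin ← the marsh camp.  (the marsh camp: 3A 3G; the dry ground: 2A 1G)
7. 1 adult and 1 gremlin → the dry ground.  (the marsh camp: 2A 2G; the dry ground: 3A 2G)
8. 1 adult ← the marsh camp.  (the marsh camp: 3A 2G; the dry ground: 2A 2G)
9. 1 adult and 1 gremlin → the dry ground.  (the marsh camp: 2A 1G; the dry ground: 3A 3G)
10. 1 gremlin ← the marsh camp.  (the marsh camp: 2A 2G; the dry ground: 3A 2G)
11. 1 adult and 1 gremlin → the dry ground.  (the marsh camp: 1A 1G; the dry ground: 4A 3G)
12. 1 adult ← the marsh camp.  (the marsh camp: 2A 1G; the dry ground: 3A 3G)
13. 1 adult and 1 gremlin → the dry ground.  (the marsh camp: 1A 0G; the dry ground: 4A 4G)
14. 1 gremlin ← the marsh camp.  (the marsh camp: 1A 1G; the dry ground: 4A 3G)
15. 1 adult and 1 gremlin → the dry ground.  (the marsh camp: 0A 0G; the dry ground: 5A 4G)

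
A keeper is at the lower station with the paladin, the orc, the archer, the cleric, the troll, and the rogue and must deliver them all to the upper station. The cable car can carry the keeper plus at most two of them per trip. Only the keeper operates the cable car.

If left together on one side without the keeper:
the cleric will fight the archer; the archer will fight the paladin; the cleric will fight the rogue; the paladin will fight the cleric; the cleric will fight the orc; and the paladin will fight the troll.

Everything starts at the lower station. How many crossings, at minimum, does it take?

9

Counting alone: the keeper can take at most 2 across per trip to the upper station, so moving all 6 needs at least 3 loaded trips out, with a return between consecutive ones — at least 5 crossings.
The safety rule pushes this higher. Following every safe sequence of crossings, the most of the 6 that can be at the upper station as the cable car arrives there on crossings 5, 7 is 4, 5 respectively — never all 6.
So no plan with fewer than 9 crossings exists, and this one achieves 9:
1. Keeper goes to the upper station with the cleric and the paladin.
2. Keeper goes back to the lower station with the paladin.
3. Keeper goes to the upper station with the orc and the paladin.
4. Keeper goes back to the lower station with the cleric.
5. Keeper goes to the upper station with the archer and the rogue.
6. Keeper goes back to the lower station with the paladin.
7. Keeper goes to the upper station with the paladin and the troll.
8. Keeper goes back to the lower station with the paladin.
9. Keeper goes to the upper station with the cleric and the paladin.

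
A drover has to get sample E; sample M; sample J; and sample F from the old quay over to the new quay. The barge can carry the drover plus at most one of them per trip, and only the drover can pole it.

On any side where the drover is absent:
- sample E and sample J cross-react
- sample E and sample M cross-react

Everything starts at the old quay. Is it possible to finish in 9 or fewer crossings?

Yes — this plan uses 9 crossings (≤ 9):
1. Drover goes to the new quay with sample E.
2. Drover goes back to the old quay alone.
3. Drover goes to the new quay with sample M.
4. Drover goes back to the old quay with sample E.
5. Drover goes to the new quay with sample J.
6. Drover goes back to the old quay alone.
7. Drover goes to the new quay with sample F.
8. Drover goes back to the old quay alone.
9. Drover goes to the new quay with sample E.

Yes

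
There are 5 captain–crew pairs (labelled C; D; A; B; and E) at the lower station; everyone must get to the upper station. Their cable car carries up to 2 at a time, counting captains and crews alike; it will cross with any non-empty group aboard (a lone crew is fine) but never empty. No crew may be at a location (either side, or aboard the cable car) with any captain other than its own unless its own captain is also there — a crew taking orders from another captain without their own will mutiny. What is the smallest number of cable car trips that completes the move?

impossible

Following every safe sequence of crossings from the start, the most of the 10 that can be at the upper station as the cable car arrives there on crossings 1, 3, 5, 7 is 2, 3, 4, 5 respectively; the best ever achieved is 5 of 10.
From crossing 9 on, no configuration arises that was not already reachable earlier: only 82 distinct safe configurations (who is on which side, and where the cable car is) can ever be reached, none of them has everyone across, and every continuation just revisits them. So no valid plan exists.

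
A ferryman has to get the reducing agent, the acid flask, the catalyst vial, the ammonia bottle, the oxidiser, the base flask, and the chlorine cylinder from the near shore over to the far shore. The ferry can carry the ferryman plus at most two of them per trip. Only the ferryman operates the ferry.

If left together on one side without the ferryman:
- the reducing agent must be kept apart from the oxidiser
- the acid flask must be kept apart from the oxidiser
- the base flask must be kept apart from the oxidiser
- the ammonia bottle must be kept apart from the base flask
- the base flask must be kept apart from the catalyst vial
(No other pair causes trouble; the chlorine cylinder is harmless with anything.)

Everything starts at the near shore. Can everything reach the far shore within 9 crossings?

Yes — this plan uses 9 crossings (≤ 9):
1. Ferryman goes to the far shore with the base flask and the oxidiser.
2. Ferryman goes back to the near shore with the oxidiser.
3. Ferryman goes to the far shore with the acid flask and the reducing agent.
4. Ferryman goes back to the near shore alone.
5. Ferryman goes to the far shore with the chlorine cylinder.
6. Ferryman goes back to the near shore alone.
7. Ferryman goes to the far shore with the ammonia bottle and the catalyst vial.
8. Ferryman goes back to the near shore with the base flask.
9. Ferryman goes to the far shore with the base flask and the oxidiser.

Yes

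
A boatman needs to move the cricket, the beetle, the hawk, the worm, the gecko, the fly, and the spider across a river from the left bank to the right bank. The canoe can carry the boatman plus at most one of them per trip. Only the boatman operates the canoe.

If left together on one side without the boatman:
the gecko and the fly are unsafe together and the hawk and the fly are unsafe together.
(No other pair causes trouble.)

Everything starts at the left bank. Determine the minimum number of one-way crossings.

Counting alone: the boatman can take at most 1 across per trip to the right bank, so moving all 7 needs at least 7 loaded trips out, with a return between consecutive ones — at least 13 crossings.
The safety rule pushes this higher. Following every safe sequence of crossings, the most of the 7 that can be at the right bank as the canoe arrives there on crossing 13 is 6 — never all 7.
So no plan with fewer than 15 crossings exists, and this one achieves 15:
1. Boatman goes to the right bank with the fly.  [the left bank: the beetle, the cricket, the gecko, the hawk, the spider, the worm | the right bank: the fly]
2. Boatman goes back to the left bank alone.  [the left bank: the beetle, the cricket, the gecko, the hawk, the spider, the worm | the right bank: the fly]
3. Boatman goes to the right bank with the cricket.  [the left bank: the beetle, the gecko, the hawk, the spider, the worm | the right bank: the cricket, the fly]
4. Boatman goes back to the left bank alone.  [the left bank: the beetle, the gecko, the hawk, the spider, the worm | the right bank: the cricket, the fly]
5. Boatman goes to the right bank with the beetle.  [the left bank: the gecko, the hawk, the spider, the worm | the right bank: the beetle, the cricket, the fly]
6. Boatman goes back to the left bank alone.  [the left bank: the gecko, the hawk, the spider, the worm | the right bank: the beetle, the cricket, the fly]
7. Boatman goes to the right bank with the hawk.  [the left bank: the gecko, the spider, the worm | the right bank: the beetle, the cricket, the fly, the hawk]
8. Boatman goes back to the left bank with the fly.  [the left bank: the fly, the gecko, the spider, the worm | the right bank: the beetle, the cricket, the hawk]
9. Boatman goes to the right bank with the gecko.  [the left bank: the fly, the spider, the worm | the right bank: the beetle, the cricket, the gecko, the hawk]
10. Boatman goes back to the left bank alone.  [the left bank: the fly, the spider, the worm | the right bank: the beetle, the cricket, the gecko, the hawk]
11. Boatman goes to the right bank with the worm.  [the left bank: the fly, the spider | the right bank: the beetle, the cricket, the gecko, the hawk, the worm]
12. Boatman goes back to the left bank alone.  [the left bank: the fly, the spider | the right bank: the beetle, the cricket, the gecko, the hawk, the worm]
13. Boatman goes to the right bank with the spider.  [the left bank: the fly | the right bank: the beetle, the cricket, the gecko, the hawk, the spider, the worm]
14. Boatman goes back to the left bank alone.  [the left bank: the fly | the right bank: the beetle, the cricket, the gecko, the hawk, the spider, the worm]
15. Boatman goes to the right bank with the fly.  [the left bank: — | the right bank: the beetle, the cricket, the fly, the gecko, the hawk, the spider, the worm]

15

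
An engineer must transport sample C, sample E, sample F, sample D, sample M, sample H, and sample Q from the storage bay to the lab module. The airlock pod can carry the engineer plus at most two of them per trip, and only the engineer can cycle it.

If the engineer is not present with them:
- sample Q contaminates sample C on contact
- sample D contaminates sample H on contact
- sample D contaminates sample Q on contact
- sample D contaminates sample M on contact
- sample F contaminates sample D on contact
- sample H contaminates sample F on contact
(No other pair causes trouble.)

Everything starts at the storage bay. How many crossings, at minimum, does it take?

Whatever the first load, the items left behind include a forbidden pair without the engineer. No opening move is safe, so no plan exists.

impossible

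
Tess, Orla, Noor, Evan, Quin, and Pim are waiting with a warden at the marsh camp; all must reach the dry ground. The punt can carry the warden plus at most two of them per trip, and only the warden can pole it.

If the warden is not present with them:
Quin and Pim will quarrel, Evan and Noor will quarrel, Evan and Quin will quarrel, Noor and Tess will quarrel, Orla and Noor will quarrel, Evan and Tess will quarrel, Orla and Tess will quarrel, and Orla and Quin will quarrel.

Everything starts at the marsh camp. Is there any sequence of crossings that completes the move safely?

Whatever the first load, the items left behind include a forbidden pair without the warden. No opening move is safe, so no plan exists.

No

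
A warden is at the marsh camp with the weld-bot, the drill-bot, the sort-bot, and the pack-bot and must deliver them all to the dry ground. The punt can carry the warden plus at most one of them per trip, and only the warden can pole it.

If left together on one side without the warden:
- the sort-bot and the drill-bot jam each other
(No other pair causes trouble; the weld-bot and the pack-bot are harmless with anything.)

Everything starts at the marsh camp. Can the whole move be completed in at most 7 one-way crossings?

Yes — this plan uses 7 crossings (≤ 7):
1. Warden goes to the dry ground with the drill-bot.
2. Warden goes back to the marsh camp alone.
3. Warden goes to the dry ground with the weld-bot.
4. Warden goes back to the marsh camp alone.
5. Warden goes to the dry ground with the pack-bot.
6. Warden goes back to the marsh camp alone.
7. Warden goes to the dry ground with the sort-bot.

Yes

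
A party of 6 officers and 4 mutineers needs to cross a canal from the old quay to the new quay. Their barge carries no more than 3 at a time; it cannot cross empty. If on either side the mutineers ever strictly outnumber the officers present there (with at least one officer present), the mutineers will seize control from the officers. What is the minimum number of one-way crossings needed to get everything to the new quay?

9

Counting alone: each trip to the new quay takes at most 3 across and each return brings at least 1 back, so after t trips out (and t−1 returns) at most 3t − (t−1) of the 10 are across; that first reaches 10 at t = 5, so at least 9 crossings are needed.
The plan below uses exactly 9 crossings, so it is optimal:
1. 2 mutineers → the new quay.  (the old quay: 6O 2M; the new quay: 0O 2M)
2. 1 mutineer ← the old quay.  (the old quay: 6O 3M; the new quay: 0O 1M)
3. 3 mutineers → the new quay.  (the old quay: 6O 0M; the new quay: 0O 4M)
4. 1 mutineer ← the old quay.  (the old quay: 6O 1M; the new quay: 0O 3M)
5. 3 officers → the new quay.  (the old quay: 3O 1M; the new quay: 3O 3M)
6. 1 mutineer ← the old quay.  (the old quay: 3O 2M; the new quay: 3O 2M)
7. 1 officer and 2 mutineers → the new quay.  (the old quay: 2O 0M; the new quay: 4O 4M)
8. 1 mutineer ← the old quay.  (the old quay: 2O 1M; the new quay: 4O 3M)
9. 2 officers and 1 mutineer → the new quay.  (the old quay: 0O 0M; the new quay: 6O 4M)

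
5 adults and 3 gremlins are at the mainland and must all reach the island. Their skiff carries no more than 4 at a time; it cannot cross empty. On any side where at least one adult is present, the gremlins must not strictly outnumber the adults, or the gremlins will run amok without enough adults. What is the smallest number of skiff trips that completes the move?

Counting alone: each trip to the island takes at most 4 across and each return brings at least 1 back, so after t trips out (and t−1 returns) at most 4t − (t−1) of the 8 are across; that first reaches 8 at t = 3, so at least 5 crossings are needed.
The plan below uses exactly 5 crossings, so it is optimal:
1. 2 gremlins → the island.  (the mainland: 5A 1G; the island: 0A 2G)
2. 1 gremlin ← the mainland.  (the mainland: 5A 2G; the island: 0A 1G)
3. 3 adults and 1 gremlin → the island.  (the mainland: 2A 1G; the island: 3A 2G)
4. 1 gremlin ← the mainland.  (the mainland: 2A 2G; the island: 3A 1G)
5. 2 adults and 2 gremlins → the island.  (the mainland: 0A 0G; the island: 5A 3G)

5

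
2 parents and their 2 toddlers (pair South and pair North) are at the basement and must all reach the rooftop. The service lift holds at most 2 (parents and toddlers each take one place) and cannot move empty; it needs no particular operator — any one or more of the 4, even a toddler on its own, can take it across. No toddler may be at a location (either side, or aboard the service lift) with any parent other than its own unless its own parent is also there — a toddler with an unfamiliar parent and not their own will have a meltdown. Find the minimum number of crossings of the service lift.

5

Counting alone: each trip to the rooftop takes at most 2 across and each return brings at least 1 back, so after t trips out (and t−1 returns) at most 2t − (t−1) of the 4 are across; that first reaches 4 at t = 3, so at least 5 crossings are needed.
The plan below uses exactly 5 crossings, so it is optimal:
1. parent South and toddler South cross → the rooftop.
2. parent South crosses ← the basement.
3. parent North and parent South cross → the rooftop.
4. parent North crosses ← the basement.
5. parent North and toddler North cross → the rooftop.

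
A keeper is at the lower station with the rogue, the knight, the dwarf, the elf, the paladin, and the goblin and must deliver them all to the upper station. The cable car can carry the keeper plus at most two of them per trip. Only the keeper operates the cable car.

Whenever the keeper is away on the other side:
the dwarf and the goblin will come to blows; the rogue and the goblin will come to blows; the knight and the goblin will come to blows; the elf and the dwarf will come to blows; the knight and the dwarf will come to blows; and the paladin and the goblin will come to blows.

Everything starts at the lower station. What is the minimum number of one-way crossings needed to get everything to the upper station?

Counting alone: the keeper can take at most 2 across per trip to the upper station, so moving all 6 needs at least 3 loaded trips out, with a return between consecutive ones — at least 5 crossings.
The safety rule pushes this higher. Following every safe sequence of crossings, the most of the 6 that can be at the upper station as the cable car arrives there on crossings 5, 7 is 4, 5 respectively — never all 6.
So no plan with fewer than 9 crossings exists, and this one achieves 9:
1. Keeper goes to the upper station with the dwarf and the goblin.  [the lower station: the elf, the knight, the paladin, the rogue | the upper station: the dwarf, the goblin]
2. Keeper goes back to the lower station with the dwarf.  [the lower station: the dwarf, the elf, the knight, the paladin, the rogue | the upper station: the goblin]
3. Keeper goes to the upper station with the dwarf and the rogue.  [the lower station: the elf, the knight, the paladin | the upper station: the dwarf, the goblin, the rogue]
4. Keeper goes back to the lower station with the goblin.  [the lower station: the elf, the goblin, the knight, the paladin | the upper station: the dwarf, the rogue]
5. Keeper goes to the upper station with the knight and the paladin.  [the lower station: the elf, the goblin | the upper station: the dwarf, the knight, the paladin, the rogue]
6. Keeper goes back to the lower station with the knight.  [the lower station: the elf, the goblin, the knight | the upper station: the dwarf, the paladin, the rogue]
7. Keeper goes to the upper station with the elf and the knight.  [the lower station: the goblin | the upper station: the dwarf, the elf, the knight, the paladin, the rogue]
8. Keeper goes back to the lower station with the dwarf.  [the lower station: the dwarf, the goblin | the upper station: the elf, the knight, the paladin, the rogue]
9. Keeper goes to the upper station with the dwarf and the goblin.  [the lower station: — | the upper station: the dwarf, the elf, the goblin, the knight, the paladin, the rogue]

9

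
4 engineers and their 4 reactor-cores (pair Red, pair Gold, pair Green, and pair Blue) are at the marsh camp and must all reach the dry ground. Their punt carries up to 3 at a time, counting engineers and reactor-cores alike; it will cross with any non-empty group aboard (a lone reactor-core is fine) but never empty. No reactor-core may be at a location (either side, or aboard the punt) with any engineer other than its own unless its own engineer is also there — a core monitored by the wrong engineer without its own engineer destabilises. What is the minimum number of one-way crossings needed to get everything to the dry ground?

9

Counting alone: each trip to the dry ground takes at most 3 across and each return brings at least 1 back, so after t trips out (and t−1 returns) at most 3t − (t−1) of the 8 are across; that first reaches 8 at t = 4, so at least 7 crossings are needed.
The safety rule pushes this higher. Following every safe sequence of crossings, the most of the 8 that can be at the dry ground as the punt arrives there on crossing 7 is 7 — never all 8.
So no plan with fewer than 9 crossings exists, and this one achieves 9:
1. engineer Red and reactor-core Red cross → the dry ground.
2. engineer Red crosses ← the marsh camp.
3. engineer Gold, engineer Red, and reactor-core Gold cross → the dry ground.
4. engineer Red and reactor-core Red cross ← the marsh camp.
5. engineer Blue, engineer Green, and engineer Red cross → the dry ground.
6. reactor-core Gold crosses ← the marsh camp.
7. reactor-core Gold and reactor-core Red cross → the dry ground.
8. reactor-core Red crosses ← the marsh camp.
9. reactor-core Blue, reactor-core Green, and reactor-core Red cross → the dry ground.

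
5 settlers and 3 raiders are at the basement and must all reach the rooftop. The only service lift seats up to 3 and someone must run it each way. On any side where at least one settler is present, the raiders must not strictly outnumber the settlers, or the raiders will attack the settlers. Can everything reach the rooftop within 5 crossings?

Counting alone: each trip to the rooftop takes at most 3 across and each return brings at least 1 back, so after t trips out (and t−1 returns) at most 3t − (t−1) of the 8 are across; that first reaches 8 at t = 4, so at least 7 crossings are needed.
Since 5 < 7, 5 crossings cannot be enough. (The shortest complete plan in fact takes 7:)
1. 2 raiders → the rooftop.  (the basement: 5S 1R; the rooftop: 0S 2R)
2. 1 raider ← the basement.  (the basement: 5S 2R; the rooftop: 0S 1R)
3. 2 settlers and 1 raider → the rooftop.  (the basement: 3S 1R; the rooftop: 2S 2R)
4. 1 raider ← the basement.  (the basement: 3S 2R; the rooftop: 2S 1R)
5. 1 settler and 2 raiders → the rooftop.  (the basement: 2S 0R; the rooftop: 3S 3R)
6. 1 raider ← the basement.  (the basement: 2S 1R; the rooftop: 3S 2R)
7. 2 settlers and 1 raider → the rooftop.  (the basement: 0S 0R; the rooftop: 5S 3R)

No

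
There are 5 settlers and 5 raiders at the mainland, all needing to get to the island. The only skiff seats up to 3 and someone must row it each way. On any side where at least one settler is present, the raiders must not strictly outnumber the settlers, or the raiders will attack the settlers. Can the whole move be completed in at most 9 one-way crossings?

Counting alone: each trip to the island takes at most 3 across and each return brings at least 1 back, so after t trips out (and t−1 returns) at most 3t − (t−1) of the 10 are across; that first reaches 10 at t = 5, so at least 9 crossings are needed.
The safety rule pushes this higher. Following every safe sequence of crossings, the most of the 10 that can be at the island as the skiff arrives there on crossing 9 is 9 — never all 10.
So the move cannot be finished within 9 crossings. (The shortest complete plan takes 11:)
1. 2 raiders → the island.  (the mainland: 5S 3R; the island: 0S 2R)
2. 1 raider ← the mainland.  (the mainland: 5S 4R; the island: 0S 1R)
3. 3 raiders → the island.  (the mainland: 5S 1R; the island: 0S 4R)
4. 1 raider ← the mainland.  (the mainland: 5S 2R; the island: 0S 3R)
5. 3 settlers → the island.  (the mainland: 2S 2R; the island: 3S 3R)
6. 1 settler and 1 raider ← the mainland.  (the mainland: 3S 3R; the island: 2S 2R)
7. 3 settlers → the island.  (the mainland: 0S 3R; the island: 5S 2R)
8. 1 raider ← the mainland.  (the mainland: 0S 4R; the island: 5S 1R)
9. 2 raiders → the island.  (the mainland: 0S 2R; the island: 5S 3R)
10. 1 raider ← the mainland.  (the mainland: 0S 3R; the island: 5S 2R)
11. 3 raiders → the island.  (the mainland: 0S 0R; the island: 5S 5R)

No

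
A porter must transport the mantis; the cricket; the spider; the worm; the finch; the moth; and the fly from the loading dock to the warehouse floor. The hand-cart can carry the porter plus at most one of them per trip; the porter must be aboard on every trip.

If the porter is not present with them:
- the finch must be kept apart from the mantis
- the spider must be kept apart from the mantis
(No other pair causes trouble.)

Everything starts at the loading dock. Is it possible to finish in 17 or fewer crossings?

Yes — this plan uses 15 crossings (≤ 17):
1. Porter goes to the warehouse floor with the mantis.
2. Porter goes back to the loading dock alone.
3. Porter goes to the warehouse floor with the cricket.
4. Porter goes back to the loading dock alone.
5. Porter goes to the warehouse floor with the spider.
6. Porter goes back to the loading dock with the mantis.
7. Porter goes to the warehouse floor with the finch.
8. Porter goes back to the loading dock alone.
9. Porter goes to the warehouse floor with the worm.
10. Porter goes back to the loading dock alone.
11. Porter goes to the warehouse floor with the moth.
12. Porter goes back to the loading dock alone.
13. Porter goes to the warehouse floor with the fly.
14. Porter goes back to the loading dock alone.
15. Porter goes to the warehouse floor with the mantis.

Yes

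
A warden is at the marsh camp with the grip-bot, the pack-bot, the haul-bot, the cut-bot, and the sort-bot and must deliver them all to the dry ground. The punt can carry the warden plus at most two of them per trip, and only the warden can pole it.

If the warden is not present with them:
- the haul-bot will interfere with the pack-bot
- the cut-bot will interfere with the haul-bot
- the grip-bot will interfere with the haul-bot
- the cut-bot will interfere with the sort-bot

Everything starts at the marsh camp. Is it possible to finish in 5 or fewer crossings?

Yes — this plan uses 5 crossings (≤ 5):
1. Warden goes to the dry ground with the cut-bot and the haul-bot.
2. Warden goes back to the marsh camp with the haul-bot.
3. Warden goes to the dry ground with the grip-bot and the pack-bot.
4. Warden goes back to the marsh camp alone.
5. Warden goes to the dry ground with the haul-bot and the sort-bot.

Yes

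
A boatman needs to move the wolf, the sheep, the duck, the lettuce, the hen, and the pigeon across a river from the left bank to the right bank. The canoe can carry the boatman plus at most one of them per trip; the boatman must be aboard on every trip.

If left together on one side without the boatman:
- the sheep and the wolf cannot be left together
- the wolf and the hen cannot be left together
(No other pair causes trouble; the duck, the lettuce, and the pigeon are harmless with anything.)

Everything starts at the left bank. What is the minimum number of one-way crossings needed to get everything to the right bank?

13

Counting alone: the boatman can take at most 1 across per trip to the right bank, so moving all 6 needs at least 6 loaded trips out, with a return between consecutive ones — at least 11 crossings.
The safety rule pushes this higher. Following every safe sequence of crossings, the most of the 6 that can be at the right bank as the canoe arrives there on crossing 11 is 5 — never all 6.
So no plan with fewer than 13 crossings exists, and this one achieves 13:
1. Boatman goes to the right bank with the wolf.  [the left bank: the duck, the hen, the lettuce, the pigeon, the sheep | the right bank: the wolf]
2. Boatman goes back to the left bank alone.  [the left bank: the duck, the hen, the lettuce, the pigeon, the sheep | the right bank: the wolf]
3. Boatman goes to the right bank with the sheep.  [the left bank: the duck, the hen, the lettuce, the pigeon | the right bank: the sheep, the wolf]
4. Boatman goes back to the left bank with the wolf.  [the left bank: the duck, the hen, the lettuce, the pigeon, the wolf | the right bank: the sheep]
5. Boatman goes to the right bank with the hen.  [the left bank: the duck, the lettuce, the pigeon, the wolf | the right bank: the hen, the sheep]
6. Boatman goes back to the left bank alone.  [the left bank: the duck, the lettuce, the pigeon, the wolf | the right bank: the hen, the sheep]
7. Boatman goes to the right bank with the duck.  [the left bank: the lettuce, the pigeon, the wolf | the right bank: the duck, the hen, the sheep]
8. Boatman goes back to the left bank alone.  [the left bank: the lettuce, the pigeon, the wolf | the right bank: the duck, the hen, the sheep]
9. Boatman goes to the right bank with the lettuce.  [the left bank: the pigeon, the wolf | the right bank: the duck, the hen, the lettuce, the sheep]
10. Boatman goes back to the left bank alone.  [the left bank: the pigeon, the wolf | the right bank: the duck, the hen, the lettuce, the sheep]
11. Boatman goes to the right bank with the pigeon.  [the left bank: the wolf | the right bank: the duck, the hen, the lettuce, the pigeon, the sheep]
12. Boatman goes back to the left bank alone.  [the left bank: the wolf | the right bank: the duck, the hen, the lettuce, the pigeon, the sheep]
13. Boatman goes to the right bank with the wolf.  [the left bank: — | the right bank: the duck, the hen, the lettuce, the pigeon, the sheep, the wolf]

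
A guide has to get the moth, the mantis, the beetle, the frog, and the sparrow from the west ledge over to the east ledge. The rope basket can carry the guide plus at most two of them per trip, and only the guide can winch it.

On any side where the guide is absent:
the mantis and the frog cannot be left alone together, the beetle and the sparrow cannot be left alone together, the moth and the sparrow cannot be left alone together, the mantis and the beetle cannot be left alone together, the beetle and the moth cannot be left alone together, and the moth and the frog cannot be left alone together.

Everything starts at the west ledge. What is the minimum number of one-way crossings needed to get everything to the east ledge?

Whatever the first load, the items left behind include a forbidden pair without the guide. No opening move is safe, so no plan exists.

impossible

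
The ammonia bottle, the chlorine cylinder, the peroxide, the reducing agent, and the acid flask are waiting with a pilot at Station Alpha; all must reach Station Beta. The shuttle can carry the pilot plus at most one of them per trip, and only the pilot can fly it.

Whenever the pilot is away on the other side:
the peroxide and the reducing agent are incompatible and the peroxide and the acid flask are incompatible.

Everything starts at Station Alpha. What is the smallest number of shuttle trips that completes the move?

11

Counting alone: the pilot can take at most 1 across per trip to Station Beta, so moving all 5 needs at least 5 loaded trips out, with a return between consecutive ones — at least 9 crossings.
The safety rule pushes this higher. Following every safe sequence of crossings, the most of the 5 that can be at Station Beta as the shuttle arrives there on crossing 9 is 4 — never all 5.
So no plan with fewer than 11 crossings exists, and this one achieves 11:
1. Pilot goes to Station Beta with the peroxide.
2. Pilot goes back to Station Alpha alone.
3. Pilot goes to Station Beta with the ammonia bottle.
4. Pilot goes back to Station Alpha alone.
5. Pilot goes to Station Beta with the chlorine cylinder.
6. Pilot goes back to Station Alpha alone.
7. Pilot goes to Station Beta with the reducing agent.
8. Pilot goes back to Station Alpha with the peroxide.
9. Pilot goes to Station Beta with the acid flask.
10. Pilot goes back to Station Alpha alone.
11. Pilot goes to Station Beta with the peroxide.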